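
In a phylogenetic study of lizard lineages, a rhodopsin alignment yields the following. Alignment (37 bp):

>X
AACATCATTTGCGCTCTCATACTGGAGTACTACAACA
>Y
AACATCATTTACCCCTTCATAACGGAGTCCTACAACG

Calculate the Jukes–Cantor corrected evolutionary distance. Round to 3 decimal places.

0.255

The sequences differ at 8 of 37 sites (11, 13, 15, 16, 22, 23, 29, 37), so p = 8/37 ≈ 0.216216.
d = −(3/4) ln(1 − 4p/3) = −0.75 ln(1 − 0.288288) = −0.75 ln(0.711712)
  = −0.75 × (-0.340082) = 0.255062 substitutions/site.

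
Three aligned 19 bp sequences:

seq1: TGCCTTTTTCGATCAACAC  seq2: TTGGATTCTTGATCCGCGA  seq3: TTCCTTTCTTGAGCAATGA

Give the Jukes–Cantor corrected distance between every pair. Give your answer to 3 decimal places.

seq1–seq2: 10/19 sites differ → p ≈ 0.526316, d = −0.75 ln(1 − 0.701755) = 0.907380 ≈ 0.907.
seq1–seq3: 7/19 sites differ → p ≈ 0.368421, d = −0.75 ln(1 − 0.491228) = 0.506816 ≈ 0.507.
seq2–seq3: 7/19 sites differ → p ≈ 0.368421, d = −0.75 ln(1 − 0.491228) = 0.506816 ≈ 0.507.

d(seq1,seq2) = 0.907, d(seq1,seq3) = 0.507, d(seq2,seq3) = 0.507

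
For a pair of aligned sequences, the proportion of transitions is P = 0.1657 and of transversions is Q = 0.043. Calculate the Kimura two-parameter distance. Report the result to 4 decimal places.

Under the Kimura two-parameter model, d = −½ ln(1 − 2P − Q) − ¼ ln(1 − 2Q).
1 − 2P − Q = 0.6256, giving −½ ln(0.6256) = 0.234522.
1 − 2Q = 0.914, giving −¼ ln(0.914) = 0.022481.
d = 0.234522 + 0.022481 = 0.257003.

0.2570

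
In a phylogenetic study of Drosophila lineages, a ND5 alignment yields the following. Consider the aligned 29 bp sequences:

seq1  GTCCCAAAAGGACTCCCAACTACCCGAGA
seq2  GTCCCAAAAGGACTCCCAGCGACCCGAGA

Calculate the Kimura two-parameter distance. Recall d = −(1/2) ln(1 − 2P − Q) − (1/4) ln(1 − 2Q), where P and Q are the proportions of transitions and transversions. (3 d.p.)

0.072

Of 29 sites, 1 differences are transitions and 1 are transversions, so P = 1/29 ≈ 0.034483 and Q = 1/29 ≈ 0.034483.
Under the Kimura two-parameter model, d = −½ ln(1 − 2P − Q) − ¼ ln(1 − 2Q).
1 − 2P − Q = 0.896551, giving −½ ln(0.896551) = 0.054600.
1 − 2Q = 0.931034, giving −¼ ln(0.931034) = 0.017865.
d = 0.054600 + 0.017865 = 0.072465.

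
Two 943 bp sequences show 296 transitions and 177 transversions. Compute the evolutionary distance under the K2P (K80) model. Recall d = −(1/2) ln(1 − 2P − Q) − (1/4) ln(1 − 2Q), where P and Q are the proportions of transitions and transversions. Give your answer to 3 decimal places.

P = 296/943 ≈ 0.313892 and Q = 177/943 ≈ 0.187699.
Under the Kimura two-parameter model, d = −½ ln(1 − 2P − Q) − ¼ ln(1 − 2Q).
1 − 2P − Q = 0.184517, giving −½ ln(0.184517) = 0.845007.
1 − 2Q = 0.624602, giving −¼ ln(0.624602) = 0.117660.
d = 0.845007 + 0.117660 = 0.962667.

0.963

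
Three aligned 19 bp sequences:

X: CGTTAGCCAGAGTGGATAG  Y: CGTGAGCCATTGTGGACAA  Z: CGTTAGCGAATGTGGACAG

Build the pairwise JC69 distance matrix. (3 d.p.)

d(X,Y) = 0.324, d(X,Z) = 0.247, d(Y,Z) = 0.247

X–Y: 5/19 sites differ → p ≈ 0.263158, d = −0.75 ln(1 − 0.350877) = 0.324100 ≈ 0.324.
X–Z: 4/19 sites differ → p ≈ 0.210526, d = −0.75 ln(1 − 0.280701) = 0.247109 ≈ 0.247.
Y–Z: 4/19 sites differ → p ≈ 0.210526, d = −0.75 ln(1 − 0.280701) = 0.247109 ≈ 0.247.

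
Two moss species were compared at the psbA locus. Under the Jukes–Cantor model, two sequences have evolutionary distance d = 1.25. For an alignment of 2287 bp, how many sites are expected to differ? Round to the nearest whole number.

1391

Invert JC69: p = (3/4)(1 − e^(−4d/3)) = 0.75 × (1 − e^(-1.666667)) = 0.75 × (1 − 0.188876) = 0.608343.
Expected differing sites = pL ≈ 0.608343 × 2287 = 1391.280441 ≈ 1391.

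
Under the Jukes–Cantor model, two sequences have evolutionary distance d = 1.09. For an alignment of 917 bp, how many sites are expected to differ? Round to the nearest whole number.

527

Invert JC69: p = (3/4)(1 − e^(−4d/3)) = 0.75 × (1 − e^(-1.453333)) = 0.75 × (1 − 0.233790) = 0.574658.
Expected differing sites = pL ≈ 0.574658 × 917 = 526.961386 ≈ 527.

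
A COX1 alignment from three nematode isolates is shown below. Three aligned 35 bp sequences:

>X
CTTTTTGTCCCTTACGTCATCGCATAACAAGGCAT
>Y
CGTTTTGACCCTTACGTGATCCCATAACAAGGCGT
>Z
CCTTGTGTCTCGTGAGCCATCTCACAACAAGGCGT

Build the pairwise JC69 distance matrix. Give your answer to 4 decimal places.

X–Y: 5/35 sites differ → p ≈ 0.142857, d = −0.75 ln(1 − 0.190476) = 0.158482 ≈ 0.1585.
X–Z: 10/35 sites differ → p ≈ 0.285714, d = −0.75 ln(1 − 0.380952) = 0.359679 ≈ 0.3597.
Y–Z: 11/35 sites differ → p ≈ 0.314286, d = −0.75 ln(1 − 0.419048) = 0.407315 ≈ 0.4073.

d(X,Y) = 0.1585, d(X,Z) = 0.3597, d(Y,Z) = 0.4073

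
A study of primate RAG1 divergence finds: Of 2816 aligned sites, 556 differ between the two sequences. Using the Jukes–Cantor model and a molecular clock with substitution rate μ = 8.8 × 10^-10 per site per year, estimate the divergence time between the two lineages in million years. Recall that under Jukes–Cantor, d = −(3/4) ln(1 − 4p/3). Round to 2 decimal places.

130.19

p = 556/2816 ≈ 0.197443.
d = −(3/4) ln(1 − 4p/3) = −0.75 ln(1 − 0.263257) = −0.75 ln(0.736743)
  = −0.75 × (-0.305516) = 0.229137 substitutions/site.
Under a molecular clock d = 2μt, so t = d/(2μ) = 0.229137 / (2 × 8.8 × 10^-10) = 130.19 million years.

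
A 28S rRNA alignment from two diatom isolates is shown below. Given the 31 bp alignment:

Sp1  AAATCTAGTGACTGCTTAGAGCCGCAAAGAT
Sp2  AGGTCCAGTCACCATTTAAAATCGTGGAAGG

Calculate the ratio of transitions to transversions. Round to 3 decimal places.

7.000

Transitions are A↔G and C↔T; transversions are all other mismatches.
Transitions: 14. Transversions: 2.
R = 14/2 = 7.000.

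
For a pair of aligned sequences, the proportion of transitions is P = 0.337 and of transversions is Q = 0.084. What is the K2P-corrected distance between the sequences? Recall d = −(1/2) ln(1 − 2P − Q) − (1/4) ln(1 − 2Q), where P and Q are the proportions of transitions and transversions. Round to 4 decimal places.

Under the Kimura two-parameter model, d = −½ ln(1 − 2P − Q) − ¼ ln(1 − 2Q).
1 − 2P − Q = 0.242, giving −½ ln(0.242) = 0.709409.
1 − 2Q = 0.832, giving −¼ ln(0.832) = 0.045981.
d = 0.709409 + 0.045981 = 0.755390.

0.7554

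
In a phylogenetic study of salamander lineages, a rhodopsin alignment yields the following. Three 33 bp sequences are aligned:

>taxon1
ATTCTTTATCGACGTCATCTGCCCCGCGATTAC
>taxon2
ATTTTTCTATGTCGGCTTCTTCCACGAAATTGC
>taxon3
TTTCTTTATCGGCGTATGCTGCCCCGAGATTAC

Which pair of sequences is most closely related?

taxon1 and taxon3

taxon1–taxon2: 13/33 differ, p = 0.394, d = 0.559.
taxon1–taxon3: 6/33 differ, p = 0.182, d = 0.208.
taxon2–taxon3: 14/33 differ, p = 0.424, d = 0.625.
The smallest distance is between taxon1 and taxon3.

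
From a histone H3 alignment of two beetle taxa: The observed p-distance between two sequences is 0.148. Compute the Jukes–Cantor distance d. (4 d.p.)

0.1649

d = −(3/4) ln(1 − 4p/3) = −0.75 ln(1 − 0.197333) = −0.75 ln(0.802667)
  = −0.75 × (-0.219815) = 0.164861 substitutions/site.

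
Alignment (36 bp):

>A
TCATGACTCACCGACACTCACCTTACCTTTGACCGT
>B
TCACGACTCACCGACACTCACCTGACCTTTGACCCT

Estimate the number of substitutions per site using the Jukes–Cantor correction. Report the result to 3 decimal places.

The sequences differ at 3 of 36 sites (4, 24, 35), so p = 3/36 ≈ 0.083333.
d = −(3/4) ln(1 − 4p/3) = −0.75 ln(1 − 0.111111) = −0.75 ln(0.888889)
  = −0.75 × (-0.117783) = 0.088337 substitutions/site.

0.088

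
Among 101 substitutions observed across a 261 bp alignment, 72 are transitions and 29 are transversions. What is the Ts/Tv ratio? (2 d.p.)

2.48

R = 72/29 = 2.482758… ≈ 2.48 (to 2 d.p.).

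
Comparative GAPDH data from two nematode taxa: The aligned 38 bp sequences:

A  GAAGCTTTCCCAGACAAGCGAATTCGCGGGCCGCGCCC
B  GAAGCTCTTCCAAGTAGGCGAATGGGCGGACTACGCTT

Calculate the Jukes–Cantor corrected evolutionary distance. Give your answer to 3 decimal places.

The sequences differ at 13 of 38 sites, so p = 13/38 ≈ 0.342105.
d = −(3/4) ln(1 − 4p/3) = −0.75 ln(1 − 0.45614) = −0.75 ln(0.54386)
  = −0.75 × (-0.609063) = 0.456797 substitutions/site.

0.457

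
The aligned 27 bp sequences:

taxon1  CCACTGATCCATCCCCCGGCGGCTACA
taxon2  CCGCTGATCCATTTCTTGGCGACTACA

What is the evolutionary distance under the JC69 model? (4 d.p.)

The sequences differ at 6 of 27 sites (3, 13, 14, 16, 17, 22), so p = 6/27 ≈ 0.222222.
d = −(3/4) ln(1 − 4p/3) = −0.75 ln(1 − 0.296296) = −0.75 ln(0.703704)
  = −0.75 × (-0.351397) = 0.263548 substitutions/site.

0.2635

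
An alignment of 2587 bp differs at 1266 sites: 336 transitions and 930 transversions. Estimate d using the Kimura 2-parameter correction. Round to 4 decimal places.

P = 336/2587 ≈ 0.12988 and Q = 930/2587 ≈ 0.35949.
Under the Kimura two-parameter model, d = −½ ln(1 − 2P − Q) − ¼ ln(1 − 2Q).
1 − 2P − Q = 0.38075, giving −½ ln(0.38075) = 0.482806.
1 − 2Q = 0.28102, giving −¼ ln(0.28102) = 0.317332.
d = 0.482806 + 0.317332 = 0.800138.

0.8001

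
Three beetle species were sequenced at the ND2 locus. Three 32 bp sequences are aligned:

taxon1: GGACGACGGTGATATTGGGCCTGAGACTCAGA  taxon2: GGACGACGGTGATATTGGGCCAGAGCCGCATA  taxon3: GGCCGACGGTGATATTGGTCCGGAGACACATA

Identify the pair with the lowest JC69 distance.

taxon1 and taxon2

taxon1–taxon2: 4/32 differ, p = 0.125, d = 0.137.
taxon1–taxon3: 5/32 differ, p = 0.156, d = 0.175.
taxon2–taxon3: 5/32 differ, p = 0.156, d = 0.175.
The smallest distance is between taxon1 and taxon2.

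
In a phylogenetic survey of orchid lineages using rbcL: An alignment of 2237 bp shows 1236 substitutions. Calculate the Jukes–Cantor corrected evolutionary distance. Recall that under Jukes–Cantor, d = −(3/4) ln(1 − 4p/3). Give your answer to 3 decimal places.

1.001

p = 1236/2237 ≈ 0.552526.
d = −(3/4) ln(1 − 4p/3) = −0.75 ln(1 − 0.736701) = −0.75 ln(0.263299)
  = −0.75 × (-1.334465) = 1.000849 substitutions/site.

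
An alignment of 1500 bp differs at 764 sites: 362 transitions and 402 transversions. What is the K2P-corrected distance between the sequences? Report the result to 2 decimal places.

0.89

P = 362/1500 ≈ 0.241333 and Q = 402/1500 = 0.268.
Under the Kimura two-parameter model, d = −½ ln(1 − 2P − Q) − ¼ ln(1 − 2Q).
1 − 2P − Q = 0.249334, giving −½ ln(0.249334) = 0.694481.
1 − 2Q = 0.464, giving −¼ ln(0.464) = 0.191968.
d = 0.694481 + 0.191968 = 0.886449.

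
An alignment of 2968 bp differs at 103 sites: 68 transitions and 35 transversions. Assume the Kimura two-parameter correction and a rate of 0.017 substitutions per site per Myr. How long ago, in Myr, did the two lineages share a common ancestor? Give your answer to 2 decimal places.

P = 68/2968 ≈ 0.022911 and Q = 35/2968 ≈ 0.011792.
Under the Kimura two-parameter model, d = −½ ln(1 − 2P − Q) − ¼ ln(1 − 2Q).
1 − 2P − Q = 0.942386, giving −½ ln(0.942386) = 0.029670.
1 − 2Q = 0.976416, giving −¼ ln(0.976416) = 0.005967.
d = 0.029670 + 0.005967 = 0.035637.
Under a molecular clock d = 2μt, so t = d/(2μ) = 0.035637 / (2 × 0.017) = 1.05 Myr.

1.05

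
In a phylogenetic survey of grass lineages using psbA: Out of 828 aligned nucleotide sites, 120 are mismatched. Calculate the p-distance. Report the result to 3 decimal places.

0.145

p = 120/828 = 0.144927… ≈ 0.145 (to 3 d.p.).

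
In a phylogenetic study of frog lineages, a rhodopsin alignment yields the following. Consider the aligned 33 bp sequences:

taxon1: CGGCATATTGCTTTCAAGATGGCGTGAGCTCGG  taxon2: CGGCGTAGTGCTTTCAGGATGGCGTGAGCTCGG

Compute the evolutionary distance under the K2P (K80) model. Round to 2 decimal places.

0.10

Of 33 sites, 2 differences are transitions and 1 are transversions, so P = 2/33 ≈ 0.060606 and Q = 1/33 ≈ 0.030303.
Under the Kimura two-parameter model, d = −½ ln(1 − 2P − Q) − ¼ ln(1 − 2Q).
1 − 2P − Q = 0.848485, giving −½ ln(0.848485) = 0.082151.
1 − 2Q = 0.939394, giving −¼ ln(0.939394) = 0.015630.
d = 0.082151 + 0.015630 = 0.097781.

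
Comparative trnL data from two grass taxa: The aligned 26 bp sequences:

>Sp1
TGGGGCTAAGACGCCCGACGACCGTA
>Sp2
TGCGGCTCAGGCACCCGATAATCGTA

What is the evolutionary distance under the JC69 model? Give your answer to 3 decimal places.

The sequences differ at 7 of 26 sites (3, 8, 11, 13, 19, 20, 22), so p = 7/26 ≈ 0.269231.
d = −(3/4) ln(1 − 4p/3) = −0.75 ln(1 − 0.358975) = −0.75 ln(0.641025)
  = −0.75 × (-0.444687) = 0.333515 substitutions/site.

0.334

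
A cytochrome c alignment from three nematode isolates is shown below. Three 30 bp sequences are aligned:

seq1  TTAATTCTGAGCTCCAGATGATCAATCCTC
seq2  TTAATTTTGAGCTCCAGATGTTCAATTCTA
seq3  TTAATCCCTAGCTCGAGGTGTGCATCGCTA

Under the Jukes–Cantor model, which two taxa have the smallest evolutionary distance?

seq1–seq2: 4/30 differ, p = 0.133, d = 0.147.
seq1–seq3: 11/30 differ, p = 0.367, d = 0.503.
seq2–seq3: 10/30 differ, p = 0.333, d = 0.441.
The smallest distance is between seq1 and seq2.

seq1 and seq2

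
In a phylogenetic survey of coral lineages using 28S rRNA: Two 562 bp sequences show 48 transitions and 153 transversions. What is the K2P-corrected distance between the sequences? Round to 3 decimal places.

P = 48/562 ≈ 0.085409 and Q = 153/562 ≈ 0.272242.
Under the Kimura two-parameter model, d = −½ ln(1 − 2P − Q) − ¼ ln(1 − 2Q).
1 − 2P − Q = 0.55694, giving −½ ln(0.55694) = 0.292649.
1 − 2Q = 0.455516, giving −¼ ln(0.455516) = 0.196581.
d = 0.292649 + 0.196581 = 0.489230.

0.489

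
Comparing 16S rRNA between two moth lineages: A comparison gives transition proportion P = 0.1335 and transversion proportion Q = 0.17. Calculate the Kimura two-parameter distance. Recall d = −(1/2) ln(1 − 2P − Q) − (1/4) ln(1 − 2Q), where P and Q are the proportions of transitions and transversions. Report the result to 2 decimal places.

Under the Kimura two-parameter model, d = −½ ln(1 − 2P − Q) − ¼ ln(1 − 2Q).
1 − 2P − Q = 0.563, giving −½ ln(0.563) = 0.287238.
1 − 2Q = 0.66, giving −¼ ln(0.66) = 0.103879.
d = 0.287238 + 0.103879 = 0.391117.

0.39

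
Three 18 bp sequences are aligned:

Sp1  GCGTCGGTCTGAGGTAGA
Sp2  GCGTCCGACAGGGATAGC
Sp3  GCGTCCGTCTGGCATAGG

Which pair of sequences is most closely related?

Sp1–Sp2: 6/18 differ, p = 0.333, d = 0.441.
Sp1–Sp3: 5/18 differ, p = 0.278, d = 0.347.
Sp2–Sp3: 4/18 differ, p = 0.222, d = 0.264.
The smallest distance is between Sp2 and Sp3.

Sp2 and Sp3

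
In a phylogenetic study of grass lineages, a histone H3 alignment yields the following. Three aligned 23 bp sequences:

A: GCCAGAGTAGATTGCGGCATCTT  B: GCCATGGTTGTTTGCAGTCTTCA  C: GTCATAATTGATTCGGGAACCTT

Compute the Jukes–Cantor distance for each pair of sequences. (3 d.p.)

d(A,B) = 0.650, d(A,C) = 0.467, d(B,C) = 1.051

A–B: 10/23 sites differ → p ≈ 0.434783, d = −0.75 ln(1 − 0.579711) = 0.650110 ≈ 0.650.
A–C: 8/23 sites differ → p ≈ 0.347826, d = −0.75 ln(1 − 0.463768) = 0.467391 ≈ 0.467.
B–C: 13/23 sites differ → p ≈ 0.565217, d = −0.75 ln(1 − 0.753623) = 1.050669 ≈ 1.051.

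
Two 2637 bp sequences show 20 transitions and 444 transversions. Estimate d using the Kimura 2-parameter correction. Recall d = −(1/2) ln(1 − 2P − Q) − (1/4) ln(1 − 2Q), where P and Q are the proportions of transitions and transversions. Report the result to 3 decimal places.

P = 20/2637 ≈ 0.007584 and Q = 444/2637 ≈ 0.168373.
Under the Kimura two-parameter model, d = −½ ln(1 − 2P − Q) − ¼ ln(1 − 2Q).
1 − 2P − Q = 0.816459, giving −½ ln(0.816459) = 0.101389.
1 − 2Q = 0.663254, giving −¼ ln(0.663254) = 0.102649.
d = 0.101389 + 0.102649 = 0.204038.

0.204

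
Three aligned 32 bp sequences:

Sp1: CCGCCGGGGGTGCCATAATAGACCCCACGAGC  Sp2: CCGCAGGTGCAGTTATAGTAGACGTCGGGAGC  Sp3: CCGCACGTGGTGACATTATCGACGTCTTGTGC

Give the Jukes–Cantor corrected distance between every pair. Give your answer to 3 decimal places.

d(Sp1,Sp2) = 0.460, d(Sp1,Sp3) = 0.460, d(Sp2,Sp3) = 0.460

Sp1–Sp2: 11/32 sites differ → p = 0.34375, d = −0.75 ln(1 − 0.458333) = 0.459828 ≈ 0.460.
Sp1–Sp3: 11/32 sites differ → p = 0.34375, d = −0.75 ln(1 − 0.458333) = 0.459828 ≈ 0.460.
Sp2–Sp3: 11/32 sites differ → p = 0.34375, d = −0.75 ln(1 − 0.458333) = 0.459828 ≈ 0.460.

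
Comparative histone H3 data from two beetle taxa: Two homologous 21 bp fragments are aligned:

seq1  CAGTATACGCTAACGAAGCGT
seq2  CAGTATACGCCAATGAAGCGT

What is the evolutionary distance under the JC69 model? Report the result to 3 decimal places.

0.102

The sequences differ at 2 of 21 sites (11, 14), so p = 2/21 ≈ 0.095238.
d = −(3/4) ln(1 − 4p/3) = −0.75 ln(1 − 0.126984) = −0.75 ln(0.873016)
  = −0.75 × (-0.135801) = 0.101851 substitutions/site.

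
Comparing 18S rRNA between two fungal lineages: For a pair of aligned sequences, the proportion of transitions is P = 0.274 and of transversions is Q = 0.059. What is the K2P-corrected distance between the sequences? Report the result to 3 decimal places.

0.498

Under the Kimura two-parameter model, d = −½ ln(1 − 2P − Q) − ¼ ln(1 − 2Q).
1 − 2P − Q = 0.393, giving −½ ln(0.393) = 0.466973.
1 − 2Q = 0.882, giving −¼ ln(0.882) = 0.031391.
d = 0.466973 + 0.031391 = 0.498364.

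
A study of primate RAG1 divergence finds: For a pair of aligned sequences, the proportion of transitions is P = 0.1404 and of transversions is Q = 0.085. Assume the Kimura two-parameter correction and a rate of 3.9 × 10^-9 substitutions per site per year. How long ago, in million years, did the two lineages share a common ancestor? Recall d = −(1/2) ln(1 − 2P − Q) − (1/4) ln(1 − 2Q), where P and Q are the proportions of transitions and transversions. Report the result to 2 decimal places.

35.16

Under the Kimura two-parameter model, d = −½ ln(1 − 2P − Q) − ¼ ln(1 − 2Q).
1 − 2P − Q = 0.6342, giving −½ ln(0.6342) = 0.227695.
1 − 2Q = 0.83, giving −¼ ln(0.83) = 0.046582.
d = 0.227695 + 0.046582 = 0.274277.
Under a molecular clock d = 2μt, so t = d/(2μ) = 0.274277 / (2 × 3.9 × 10^-9) = 35.16 million years.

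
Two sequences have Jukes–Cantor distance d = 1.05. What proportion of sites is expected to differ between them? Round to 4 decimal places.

0.5651

p = (3/4)(1 − e^(−4d/3)) = 0.75 × (1 − e^(-1.4)) = 0.75 × (1 − 0.246597) = 0.565052.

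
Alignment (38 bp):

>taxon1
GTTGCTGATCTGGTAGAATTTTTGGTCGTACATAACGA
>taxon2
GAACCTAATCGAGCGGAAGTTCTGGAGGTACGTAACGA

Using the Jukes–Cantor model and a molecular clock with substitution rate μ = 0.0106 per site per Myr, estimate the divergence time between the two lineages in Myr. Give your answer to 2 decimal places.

21.55

The sequences differ at 13 of 38 sites, so p = 13/38 ≈ 0.342105.
d = −(3/4) ln(1 − 4p/3) = −0.75 ln(1 − 0.45614) = −0.75 ln(0.54386)
  = −0.75 × (-0.609063) = 0.456797 substitutions/site.
Under a molecular clock d = 2μt, so t = d/(2μ) = 0.456797 / (2 × 0.0106) = 21.55 Myr.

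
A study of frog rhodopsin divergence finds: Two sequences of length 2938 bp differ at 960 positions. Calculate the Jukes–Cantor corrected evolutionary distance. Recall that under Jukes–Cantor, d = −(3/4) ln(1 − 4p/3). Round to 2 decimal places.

0.43

p = 960/2938 ≈ 0.326753.
d = −(3/4) ln(1 − 4p/3) = −0.75 ln(1 − 0.435671) = −0.75 ln(0.564329)
  = −0.75 × (-0.572118) = 0.429089 substitutions/site.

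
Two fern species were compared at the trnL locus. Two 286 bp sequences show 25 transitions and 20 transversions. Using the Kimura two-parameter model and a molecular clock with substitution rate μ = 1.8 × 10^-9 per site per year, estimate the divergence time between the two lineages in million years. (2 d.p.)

P = 25/286 ≈ 0.087413 and Q = 20/286 ≈ 0.06993.
Under the Kimura two-parameter model, d = −½ ln(1 − 2P − Q) − ¼ ln(1 − 2Q).
1 − 2P − Q = 0.755244, giving −½ ln(0.755244) = 0.140357.
1 − 2Q = 0.86014, giving −¼ ln(0.86014) = 0.037665.
d = 0.140357 + 0.037665 = 0.178022.
Under a molecular clock d = 2μt, so t = d/(2μ) = 0.178022 / (2 × 1.8 × 10^-9) = 49.45 million years.

49.45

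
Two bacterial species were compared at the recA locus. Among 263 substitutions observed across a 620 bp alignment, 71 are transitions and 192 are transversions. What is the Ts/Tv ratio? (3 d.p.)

0.370

R = 71/192 = 0.369791… ≈ 0.370 (to 3 d.p.).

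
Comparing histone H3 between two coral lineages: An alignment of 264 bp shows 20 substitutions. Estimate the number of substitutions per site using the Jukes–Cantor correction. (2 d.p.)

0.08

p = 20/264 ≈ 0.075758.
d = −(3/4) ln(1 − 4p/3) = −0.75 ln(1 − 0.101011) = −0.75 ln(0.898989)
  = −0.75 × (-0.106484) = 0.079863 substitutions/site.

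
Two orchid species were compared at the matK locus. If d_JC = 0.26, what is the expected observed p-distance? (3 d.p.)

p = (3/4)(1 − e^(−4d/3)) = 0.75 × (1 − e^(-0.346667)) = 0.75 × (1 − 0.707041) = 0.219719.

0.220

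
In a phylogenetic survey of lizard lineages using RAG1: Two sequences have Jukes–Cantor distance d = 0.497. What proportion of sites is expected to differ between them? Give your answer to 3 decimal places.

p = (3/4)(1 − e^(−4d/3)) = 0.75 × (1 − e^(-0.662667)) = 0.75 × (1 − 0.515475) = 0.363394.

0.363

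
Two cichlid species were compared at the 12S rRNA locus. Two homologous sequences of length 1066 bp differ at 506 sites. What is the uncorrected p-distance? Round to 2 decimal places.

p = 506/1066 = 0.474671… ≈ 0.47 (to 2 d.p.).

0.47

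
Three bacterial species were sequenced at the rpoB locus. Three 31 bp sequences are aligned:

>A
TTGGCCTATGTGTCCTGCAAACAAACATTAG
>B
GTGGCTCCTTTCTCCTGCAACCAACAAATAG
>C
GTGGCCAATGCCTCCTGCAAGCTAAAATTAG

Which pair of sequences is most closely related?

A and C

A–B: 10/31 differ, p = 0.323, d = 0.422.
A–C: 7/31 differ, p = 0.226, d = 0.269.
B–C: 9/31 differ, p = 0.290, d = 0.367.
The smallest distance is between A and C.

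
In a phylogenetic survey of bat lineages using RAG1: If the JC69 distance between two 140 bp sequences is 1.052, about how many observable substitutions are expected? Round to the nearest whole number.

79

Invert JC69: p = (3/4)(1 − e^(−4d/3)) = 0.75 × (1 − e^(-1.402667)) = 0.75 × (1 − 0.245940) = 0.565545.
Expected differing sites = pL ≈ 0.565545 × 140 = 79.1763 ≈ 79.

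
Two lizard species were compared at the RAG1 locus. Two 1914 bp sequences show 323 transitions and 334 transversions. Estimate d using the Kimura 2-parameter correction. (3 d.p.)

P = 323/1914 ≈ 0.168757 and Q = 334/1914 ≈ 0.174504.
Under the Kimura two-parameter model, d = −½ ln(1 − 2P − Q) − ¼ ln(1 − 2Q).
1 − 2P − Q = 0.487982, giving −½ ln(0.487982) = 0.358738.
1 − 2Q = 0.650992, giving −¼ ln(0.650992) = 0.107314.
d = 0.358738 + 0.107314 = 0.466052.

0.466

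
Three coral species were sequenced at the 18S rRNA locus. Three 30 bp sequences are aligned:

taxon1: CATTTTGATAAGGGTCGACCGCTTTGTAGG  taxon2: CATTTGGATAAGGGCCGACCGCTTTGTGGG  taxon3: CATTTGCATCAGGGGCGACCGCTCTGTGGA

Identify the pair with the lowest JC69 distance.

taxon1 and taxon2

taxon1–taxon2: 3/30 differ, p = 0.100, d = 0.107.
taxon1–taxon3: 7/30 differ, p = 0.233, d = 0.280.
taxon2–taxon3: 5/30 differ, p = 0.167, d = 0.188.
The smallest distance is between taxon1 and taxon2.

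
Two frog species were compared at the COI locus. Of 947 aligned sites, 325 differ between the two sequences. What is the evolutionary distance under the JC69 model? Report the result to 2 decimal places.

p = 325/947 ≈ 0.343189.
d = −(3/4) ln(1 − 4p/3) = −0.75 ln(1 − 0.457585) = −0.75 ln(0.542415)
  = −0.75 × (-0.611724) = 0.458793 substitutions/site.

0.46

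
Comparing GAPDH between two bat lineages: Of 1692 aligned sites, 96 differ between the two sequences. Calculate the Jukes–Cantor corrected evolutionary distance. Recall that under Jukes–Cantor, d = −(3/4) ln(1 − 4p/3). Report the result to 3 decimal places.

p = 96/1692 ≈ 0.056738.
d = −(3/4) ln(1 − 4p/3) = −0.75 ln(1 − 0.075651) = −0.75 ln(0.924349)
  = −0.75 × (-0.078666) = 0.059000 substitutions/site.

0.059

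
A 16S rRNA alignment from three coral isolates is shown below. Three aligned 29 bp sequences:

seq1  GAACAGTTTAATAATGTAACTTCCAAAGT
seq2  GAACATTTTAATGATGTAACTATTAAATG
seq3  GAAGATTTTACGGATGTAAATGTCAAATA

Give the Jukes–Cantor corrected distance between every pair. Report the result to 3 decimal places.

seq1–seq2: 7/29 sites differ → p ≈ 0.241379, d = −0.75 ln(1 − 0.321839) = 0.291278 ≈ 0.291.
seq1–seq3: 10/29 sites differ → p ≈ 0.344828, d = −0.75 ln(1 − 0.459771) = 0.461822 ≈ 0.462.
seq2–seq3: 7/29 sites differ → p ≈ 0.241379, d = −0.75 ln(1 − 0.321839) = 0.291278 ≈ 0.291.

d(seq1,seq2) = 0.291, d(seq1,seq3) = 0.462, d(seq2,seq3) = 0.291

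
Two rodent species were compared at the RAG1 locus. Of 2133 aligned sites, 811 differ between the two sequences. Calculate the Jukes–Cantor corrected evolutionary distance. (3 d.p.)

0.530

p = 811/2133 ≈ 0.380216.
d = −(3/4) ln(1 − 4p/3) = −0.75 ln(1 − 0.506955) = −0.75 ln(0.493045)
  = −0.75 × (-0.707155) = 0.530366 substitutions/site.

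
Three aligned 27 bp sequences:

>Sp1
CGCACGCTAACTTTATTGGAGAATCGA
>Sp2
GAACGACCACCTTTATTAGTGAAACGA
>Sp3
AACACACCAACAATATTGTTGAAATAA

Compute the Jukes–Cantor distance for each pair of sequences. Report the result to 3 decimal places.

Sp1–Sp2: 11/27 sites differ → p ≈ 0.407407, d = −0.75 ln(1 − 0.543209) = 0.587647 ≈ 0.588.
Sp1–Sp3: 11/27 sites differ → p ≈ 0.407407, d = −0.75 ln(1 − 0.543209) = 0.587647 ≈ 0.588.
Sp2–Sp3: 11/27 sites differ → p ≈ 0.407407, d = −0.75 ln(1 − 0.543209) = 0.587647 ≈ 0.588.

d(Sp1,Sp2) = 0.588, d(Sp1,Sp3) = 0.588, d(Sp2,Sp3) = 0.588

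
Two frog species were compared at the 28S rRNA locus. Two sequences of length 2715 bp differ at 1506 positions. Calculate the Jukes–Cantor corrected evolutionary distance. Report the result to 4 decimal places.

p = 1506/2715 ≈ 0.554696.
d = −(3/4) ln(1 − 4p/3) = −0.75 ln(1 − 0.739595) = −0.75 ln(0.260405)
  = −0.75 × (-1.345517) = 1.009138 substitutions/site.

1.0091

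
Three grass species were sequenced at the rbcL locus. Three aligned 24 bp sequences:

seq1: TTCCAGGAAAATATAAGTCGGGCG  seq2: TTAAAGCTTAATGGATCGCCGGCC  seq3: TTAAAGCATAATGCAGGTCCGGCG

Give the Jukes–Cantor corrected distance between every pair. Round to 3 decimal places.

seq1–seq2: 12/24 sites differ → p = 0.5, d = −0.75 ln(1 − 0.666667) = 0.823960 ≈ 0.824.
seq1–seq3: 8/24 sites differ → p ≈ 0.333333, d = −0.75 ln(1 − 0.444444) = 0.440839 ≈ 0.441.
seq2–seq3: 6/24 sites differ → p = 0.25, d = −0.75 ln(1 − 0.333333) = 0.304098 ≈ 0.304.

d(seq1,seq2) = 0.824, d(seq1,seq3) = 0.441, d(seq2,seq3) = 0.304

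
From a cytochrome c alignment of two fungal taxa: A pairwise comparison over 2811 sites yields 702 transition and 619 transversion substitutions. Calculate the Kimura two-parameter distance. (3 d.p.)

P = 702/2811 ≈ 0.249733 and Q = 619/2811 ≈ 0.220206.
Under the Kimura two-parameter model, d = −½ ln(1 − 2P − Q) − ¼ ln(1 − 2Q).
1 − 2P − Q = 0.280328, giving −½ ln(0.280328) = 0.635897.
1 − 2Q = 0.559588, giving −¼ ln(0.559588) = 0.145139.
d = 0.635897 + 0.145139 = 0.781036.

0.781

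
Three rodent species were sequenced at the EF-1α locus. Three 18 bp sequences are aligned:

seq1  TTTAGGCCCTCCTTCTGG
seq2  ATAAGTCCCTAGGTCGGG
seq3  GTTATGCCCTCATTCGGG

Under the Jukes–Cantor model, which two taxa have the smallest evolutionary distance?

seq1 and seq3

seq1–seq2: 7/18 differ, p = 0.389, d = 0.548.
seq1–seq3: 4/18 differ, p = 0.222, d = 0.264.
seq2–seq3: 7/18 differ, p = 0.389, d = 0.548.
The smallest distance is between seq1 and seq3.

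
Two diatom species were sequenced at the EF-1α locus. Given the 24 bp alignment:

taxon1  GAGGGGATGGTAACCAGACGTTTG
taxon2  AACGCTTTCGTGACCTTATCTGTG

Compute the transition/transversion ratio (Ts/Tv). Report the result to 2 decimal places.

0.33

Transitions are A↔G and C↔T; transversions are all other mismatches.
Transitions: 3. Transversions: 9.
R = 3/9 = 0.333333… ≈ 0.33 (to 2 d.p.).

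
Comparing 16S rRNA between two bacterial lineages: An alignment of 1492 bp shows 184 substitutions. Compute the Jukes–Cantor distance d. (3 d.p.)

0.135

p = 184/1492 ≈ 0.123324.
d = −(3/4) ln(1 − 4p/3) = −0.75 ln(1 − 0.164432) = −0.75 ln(0.835568)
  = −0.75 × (-0.179644) = 0.134733 substitutions/site.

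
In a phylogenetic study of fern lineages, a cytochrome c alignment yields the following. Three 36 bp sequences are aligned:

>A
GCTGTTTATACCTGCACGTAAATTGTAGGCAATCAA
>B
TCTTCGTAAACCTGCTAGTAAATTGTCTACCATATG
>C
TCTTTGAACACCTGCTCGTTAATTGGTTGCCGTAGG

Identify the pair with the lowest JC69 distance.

B and C

A–B: 14/36 differ, p = 0.389, d = 0.548.
A–C: 15/36 differ, p = 0.417, d = 0.608.
B–C: 10/36 differ, p = 0.278, d = 0.347.
The smallest distance is between B and C.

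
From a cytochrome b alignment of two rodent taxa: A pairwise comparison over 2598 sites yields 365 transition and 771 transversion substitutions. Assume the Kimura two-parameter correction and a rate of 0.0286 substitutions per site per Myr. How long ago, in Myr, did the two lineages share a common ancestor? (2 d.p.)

P = 365/2598 ≈ 0.140493 and Q = 771/2598 ≈ 0.296767.
Under the Kimura two-parameter model, d = −½ ln(1 − 2P − Q) − ¼ ln(1 − 2Q).
1 − 2P − Q = 0.422247, giving −½ ln(0.422247) = 0.431082.
1 − 2Q = 0.406466, giving −¼ ln(0.406466) = 0.225064.
d = 0.431082 + 0.225064 = 0.656146.
Under a molecular clock d = 2μt, so t = d/(2μ) = 0.656146 / (2 × 0.0286) = 11.47 Myr.

11.47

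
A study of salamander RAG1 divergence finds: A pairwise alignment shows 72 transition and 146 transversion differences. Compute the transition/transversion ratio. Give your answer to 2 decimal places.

R = 72/146 = 0.493150… ≈ 0.49 (to 2 d.p.).

0.49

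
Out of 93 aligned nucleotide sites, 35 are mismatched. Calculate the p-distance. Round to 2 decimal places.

p = 35/93 = 0.376344… ≈ 0.38 (to 2 d.p.).

0.38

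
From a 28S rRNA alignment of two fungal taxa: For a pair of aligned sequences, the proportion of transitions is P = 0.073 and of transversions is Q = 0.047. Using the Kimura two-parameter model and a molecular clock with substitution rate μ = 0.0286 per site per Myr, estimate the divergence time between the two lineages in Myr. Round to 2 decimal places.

2.31

Under the Kimura two-parameter model, d = −½ ln(1 − 2P − Q) − ¼ ln(1 − 2Q).
1 − 2P − Q = 0.807, giving −½ ln(0.807) = 0.107216.
1 − 2Q = 0.906, giving −¼ ln(0.906) = 0.024679.
d = 0.107216 + 0.024679 = 0.131895.
Under a molecular clock d = 2μt, so t = d/(2μ) = 0.131895 / (2 × 0.0286) = 2.31 Myr.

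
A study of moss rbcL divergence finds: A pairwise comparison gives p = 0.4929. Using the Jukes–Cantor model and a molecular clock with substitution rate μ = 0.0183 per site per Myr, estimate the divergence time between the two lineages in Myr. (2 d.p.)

d = −(3/4) ln(1 − 4p/3) = −0.75 ln(1 − 0.6572) = −0.75 ln(0.3428)
  = −0.75 × (-1.070608) = 0.802956 substitutions/site.
Under a molecular clock d = 2μt, so t = d/(2μ) = 0.802956 / (2 × 0.0183) = 21.94 Myr.

21.94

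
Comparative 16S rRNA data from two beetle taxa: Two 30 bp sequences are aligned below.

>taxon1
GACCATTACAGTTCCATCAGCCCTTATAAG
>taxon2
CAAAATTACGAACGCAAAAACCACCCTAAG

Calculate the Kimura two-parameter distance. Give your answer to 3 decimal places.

Of 30 sites, 6 differences are transitions and 9 are transversions, so P = 6/30 = 0.2 and Q = 9/30 = 0.3.
Under the Kimura two-parameter model, d = −½ ln(1 − 2P − Q) − ¼ ln(1 − 2Q).
1 − 2P − Q = 0.3, giving −½ ln(0.3) = 0.601986.
1 − 2Q = 0.4, giving −¼ ln(0.4) = 0.229073.
d = 0.601986 + 0.229073 = 0.831059.

0.831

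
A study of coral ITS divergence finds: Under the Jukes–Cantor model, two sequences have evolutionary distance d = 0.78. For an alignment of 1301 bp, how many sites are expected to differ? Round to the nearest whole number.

Invert JC69: p = (3/4)(1 − e^(−4d/3)) = 0.75 × (1 − e^(-1.04)) = 0.75 × (1 − 0.353455) = 0.484909.
Expected differing sites = pL ≈ 0.484909 × 1301 = 630.866609 ≈ 631.

631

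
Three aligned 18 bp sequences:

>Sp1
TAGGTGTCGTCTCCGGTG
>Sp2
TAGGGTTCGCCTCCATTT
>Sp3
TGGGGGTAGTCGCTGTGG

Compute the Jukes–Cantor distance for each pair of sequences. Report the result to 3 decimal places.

d(Sp1,Sp2) = 0.441, d(Sp1,Sp3) = 0.548, d(Sp2,Sp3) = 0.824

Sp1–Sp2: 6/18 sites differ → p ≈ 0.333333, d = −0.75 ln(1 − 0.444444) = 0.440839 ≈ 0.441.
Sp1–Sp3: 7/18 sites differ → p ≈ 0.388889, d = −0.75 ln(1 − 0.518519) = 0.548166 ≈ 0.548.
Sp2–Sp3: 9/18 sites differ → p = 0.5, d = −0.75 ln(1 − 0.666667) = 0.823960 ≈ 0.824.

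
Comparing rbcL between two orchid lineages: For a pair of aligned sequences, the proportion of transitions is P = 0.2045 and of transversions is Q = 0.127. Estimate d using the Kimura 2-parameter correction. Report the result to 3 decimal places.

0.457

Under the Kimura two-parameter model, d = −½ ln(1 − 2P − Q) − ¼ ln(1 − 2Q).
1 − 2P − Q = 0.464, giving −½ ln(0.464) = 0.383935.
1 − 2Q = 0.746, giving −¼ ln(0.746) = 0.073257.
d = 0.383935 + 0.073257 = 0.457192.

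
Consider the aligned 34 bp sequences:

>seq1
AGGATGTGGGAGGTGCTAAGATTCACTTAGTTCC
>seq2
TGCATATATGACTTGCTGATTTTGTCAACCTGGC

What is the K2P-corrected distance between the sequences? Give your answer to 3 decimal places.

1.016

Of 34 sites, 3 differences are transitions and 15 are transversions, so P = 3/34 ≈ 0.088235 and Q = 15/34 ≈ 0.441176.
Under the Kimura two-parameter model, d = −½ ln(1 − 2P − Q) − ¼ ln(1 − 2Q).
1 − 2P − Q = 0.382354, giving −½ ln(0.382354) = 0.480704.
1 − 2Q = 0.117648, giving −¼ ln(0.117648) = 0.535015.
d = 0.480704 + 0.535015 = 1.015719.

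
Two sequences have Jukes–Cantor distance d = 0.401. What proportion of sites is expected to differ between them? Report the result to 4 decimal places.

0.3106

p = (3/4)(1 − e^(−4d/3)) = 0.75 × (1 − e^(-0.534667)) = 0.75 × (1 − 0.585864) = 0.310602.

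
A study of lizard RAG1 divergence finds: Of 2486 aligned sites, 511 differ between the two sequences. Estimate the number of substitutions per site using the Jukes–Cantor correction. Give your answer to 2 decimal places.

0.24

p = 511/2486 ≈ 0.205551.
d = −(3/4) ln(1 − 4p/3) = −0.75 ln(1 − 0.274068) = −0.75 ln(0.725932)
  = −0.75 × (-0.320299) = 0.240224 substitutions/site.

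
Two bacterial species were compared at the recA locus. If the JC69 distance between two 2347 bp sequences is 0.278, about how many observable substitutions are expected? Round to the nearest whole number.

Invert JC69: p = (3/4)(1 − e^(−4d/3)) = 0.75 × (1 − e^(-0.370667)) = 0.75 × (1 − 0.690274) = 0.232295.
Expected differing sites = pL ≈ 0.232295 × 2347 = 545.196365 ≈ 545.

545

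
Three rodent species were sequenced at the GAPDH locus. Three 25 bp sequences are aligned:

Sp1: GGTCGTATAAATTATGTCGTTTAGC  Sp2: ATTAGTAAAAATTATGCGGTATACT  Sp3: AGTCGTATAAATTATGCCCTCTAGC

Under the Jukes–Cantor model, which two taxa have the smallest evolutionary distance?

Sp1–Sp2: 9/25 differ, p = 0.360, d = 0.490.
Sp1–Sp3: 4/25 differ, p = 0.160, d = 0.180.
Sp2–Sp3: 8/25 differ, p = 0.320, d = 0.417.
The smallest distance is between Sp1 and Sp3.

Sp1 and Sp3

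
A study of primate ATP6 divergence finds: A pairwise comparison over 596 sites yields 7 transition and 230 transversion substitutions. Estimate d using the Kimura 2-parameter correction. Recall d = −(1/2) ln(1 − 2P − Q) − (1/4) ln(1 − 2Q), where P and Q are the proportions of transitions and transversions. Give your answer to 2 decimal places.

0.63

P = 7/596 ≈ 0.011745 and Q = 230/596 ≈ 0.385906.
Under the Kimura two-parameter model, d = −½ ln(1 − 2P − Q) − ¼ ln(1 − 2Q).
1 − 2P − Q = 0.590604, giving −½ ln(0.590604) = 0.263305.
1 − 2Q = 0.228188, giving −¼ ln(0.228188) = 0.369396.
d = 0.263305 + 0.369396 = 0.632701.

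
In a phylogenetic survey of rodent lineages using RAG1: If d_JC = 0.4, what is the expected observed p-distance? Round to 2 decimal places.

0.31

p = (3/4)(1 − e^(−4d/3)) = 0.75 × (1 − e^(-0.533333)) = 0.75 × (1 − 0.586646) = 0.310016.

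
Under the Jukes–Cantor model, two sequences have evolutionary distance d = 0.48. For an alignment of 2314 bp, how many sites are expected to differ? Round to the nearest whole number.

Invert JC69: p = (3/4)(1 − e^(−4d/3)) = 0.75 × (1 − e^(-0.64)) = 0.75 × (1 − 0.527292) = 0.354531.
Expected differing sites = pL ≈ 0.354531 × 2314 = 820.384734 ≈ 820.

820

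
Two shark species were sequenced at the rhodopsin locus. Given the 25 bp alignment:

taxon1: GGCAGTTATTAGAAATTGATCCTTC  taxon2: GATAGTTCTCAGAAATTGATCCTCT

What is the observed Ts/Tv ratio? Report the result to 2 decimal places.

Transitions are A↔G and C↔T; transversions are all other mismatches.
Transitions: 5. Transversions: 1.
R = 5/1 = 5.00.

5.00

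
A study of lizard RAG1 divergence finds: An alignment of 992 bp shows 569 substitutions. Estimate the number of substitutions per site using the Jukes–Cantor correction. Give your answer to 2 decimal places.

1.09

p = 569/992 ≈ 0.573589.
d = −(3/4) ln(1 − 4p/3) = −0.75 ln(1 − 0.764785) = −0.75 ln(0.235215)
  = −0.75 × (-1.447255) = 1.085441 substitutions/site.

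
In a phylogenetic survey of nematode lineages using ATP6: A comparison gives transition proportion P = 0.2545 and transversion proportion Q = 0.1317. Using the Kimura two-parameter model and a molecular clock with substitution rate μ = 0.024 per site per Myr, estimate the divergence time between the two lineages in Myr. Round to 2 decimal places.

12.25

Under the Kimura two-parameter model, d = −½ ln(1 − 2P − Q) − ¼ ln(1 − 2Q).
1 − 2P − Q = 0.3593, giving −½ ln(0.3593) = 0.511799.
1 − 2Q = 0.7366, giving −¼ ln(0.7366) = 0.076428.
d = 0.511799 + 0.076428 = 0.588227.
Under a molecular clock d = 2μt, so t = d/(2μ) = 0.588227 / (2 × 0.024) = 12.25 Myr.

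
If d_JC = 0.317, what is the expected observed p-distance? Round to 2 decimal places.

0.26

p = (3/4)(1 − e^(−4d/3)) = 0.75 × (1 − e^(-0.422667)) = 0.75 × (1 − 0.655297) = 0.258527.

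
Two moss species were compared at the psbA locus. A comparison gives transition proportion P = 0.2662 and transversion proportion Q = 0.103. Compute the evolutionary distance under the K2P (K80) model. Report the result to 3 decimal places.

Under the Kimura two-parameter model, d = −½ ln(1 − 2P − Q) − ¼ ln(1 − 2Q).
1 − 2P − Q = 0.3646, giving −½ ln(0.3646) = 0.504477.
1 − 2Q = 0.794, giving −¼ ln(0.794) = 0.057668.
d = 0.504477 + 0.057668 = 0.562145.

0.562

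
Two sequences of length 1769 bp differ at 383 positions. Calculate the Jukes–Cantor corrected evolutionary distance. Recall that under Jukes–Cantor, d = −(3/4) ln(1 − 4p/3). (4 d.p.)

p = 383/1769 ≈ 0.216507.
d = −(3/4) ln(1 − 4p/3) = −0.75 ln(1 − 0.288676) = −0.75 ln(0.711324)
  = −0.75 × (-0.340627) = 0.255470 substitutions/site.

0.2555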